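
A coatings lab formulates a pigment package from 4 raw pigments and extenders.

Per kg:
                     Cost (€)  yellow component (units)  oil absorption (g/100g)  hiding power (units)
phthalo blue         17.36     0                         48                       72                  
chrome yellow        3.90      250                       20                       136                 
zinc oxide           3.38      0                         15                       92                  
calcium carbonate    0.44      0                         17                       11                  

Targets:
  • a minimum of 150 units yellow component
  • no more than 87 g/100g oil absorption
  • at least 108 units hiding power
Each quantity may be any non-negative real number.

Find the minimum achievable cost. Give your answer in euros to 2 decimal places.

Let x1 = kg of phthalo blue, x2 = kg of chrome yellow, x3 = kg of zinc oxide, x4 = kg of calcium carbonate.
min 17.36x1 + 3.9x2 + 3.38x3 + 0.44x4 subject to:
  250x2 ≥ 150   (yellow component)
  48x1 + 20x2 + 15x3 + 17x4 ≤ 87   (oil absorption)
  72x1 + 136x2 + 92x3 + 11x4 ≥ 108   (hiding power)
  x1, x2, x3, x4 ≥ 0.
The optimal basis is {chrome yellow}; phthalo blue, zinc oxide, calcium carbonate drop out. The hiding power requirement is met with equality.
Solving gives x2 = 0.7941.
Objective = 3.9·0.7941 = 3.0970.

€3.10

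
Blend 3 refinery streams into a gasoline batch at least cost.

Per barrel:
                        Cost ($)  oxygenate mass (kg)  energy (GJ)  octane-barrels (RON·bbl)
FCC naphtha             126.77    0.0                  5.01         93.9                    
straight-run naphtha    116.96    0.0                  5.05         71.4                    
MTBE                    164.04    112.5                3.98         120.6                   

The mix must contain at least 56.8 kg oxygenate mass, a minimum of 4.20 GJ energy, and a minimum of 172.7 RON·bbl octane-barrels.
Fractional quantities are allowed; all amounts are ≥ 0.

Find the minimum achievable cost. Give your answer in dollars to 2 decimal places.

Let x1 = barrels of FCC naphtha, x2 = barrels of straight-run naphtha, x3 = barrels of MTBE.
Minimise 126.77x1 + 116.96x2 + 164.04x3 subject to:
  112.5x3 ≥ 56.8   (oxygenate mass)
  5.01x1 + 5.05x2 + 3.98x3 ≥ 4.2   (energy)
  93.9x1 + 71.4x2 + 120.6x3 ≥ 172.7   (octane-barrels)
  x1, x2, x3 ≥ 0.
The cheapest feasible vertex uses only FCC naphtha, MTBE; straight-run naphtha is not used. There the oxygenate mass and octane-barrels constraints are tight.
That vertex is x1 = 1.1907, x3 = 0.50489.
Total cost: 126.77·1.1907 + 164.04·0.50489 = 233.7672.

$233.77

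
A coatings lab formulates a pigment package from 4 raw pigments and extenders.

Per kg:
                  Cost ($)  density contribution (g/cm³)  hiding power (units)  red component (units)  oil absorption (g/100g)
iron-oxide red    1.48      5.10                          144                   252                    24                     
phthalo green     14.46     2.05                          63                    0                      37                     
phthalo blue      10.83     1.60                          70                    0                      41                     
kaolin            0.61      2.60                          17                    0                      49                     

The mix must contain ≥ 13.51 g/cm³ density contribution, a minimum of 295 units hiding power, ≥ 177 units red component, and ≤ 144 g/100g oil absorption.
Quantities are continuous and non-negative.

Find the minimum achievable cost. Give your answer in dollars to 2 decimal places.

Set it up as a linear program. Let x1 = kg of iron-oxide red, x2 = kg of phthalo green, x3 = kg of phthalo blue, x4 = kg of kaolin.
Minimize 1.48x1 + 14.46x2 + 10.83x3 + 0.61x4 subject to:
  5.1x1 + 2.05x2 + 1.6x3 + 2.6x4 ≥ 13.51   (density contribution)
  144x1 + 63x2 + 70x3 + 17x4 ≥ 295   (hiding power)
  252x1 ≥ 177   (red component)
  24x1 + 37x2 + 41x3 + 49x4 ≤ 144   (oil absorption)
  x1, x2, x3, x4 ≥ 0.
The optimal basis is {iron-oxide red, kaolin}; phthalo green, phthalo blue drop out. Binding constraints: density contribution and hiding power.
Solving gives x1 = 1.868, x4 = 1.533.
Cost = 1.48·1.868 + 0.61·1.533 = 3.6998.

$3.70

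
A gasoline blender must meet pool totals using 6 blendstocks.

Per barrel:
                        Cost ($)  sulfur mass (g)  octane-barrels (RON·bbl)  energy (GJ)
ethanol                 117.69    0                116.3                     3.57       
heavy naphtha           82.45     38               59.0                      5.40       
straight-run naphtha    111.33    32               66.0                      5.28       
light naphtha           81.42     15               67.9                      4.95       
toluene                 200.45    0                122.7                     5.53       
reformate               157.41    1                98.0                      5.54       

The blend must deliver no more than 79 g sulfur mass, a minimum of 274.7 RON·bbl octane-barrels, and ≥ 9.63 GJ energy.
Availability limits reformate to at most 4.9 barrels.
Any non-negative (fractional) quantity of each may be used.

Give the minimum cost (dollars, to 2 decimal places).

Treat it as an LP. Let x1 = barrels of ethanol, x2 = barrels of heavy naphtha, x3 = barrels of straight-run naphtha, x4 = barrels of light naphtha, x5 = barrels of toluene, x6 = barrels of reformate.
Minimise 117.69x1 + 82.45x2 + 111.33x3 + 81.42x4 + 200.45x5 + 157.41x6 subject to:
  38x2 + 32x3 + 15x4 + 1x6 ≤ 79   (sulfur mass)
  116.3x1 + 59x2 + 66x3 + 67.9x4 + 122.7x5 + 98x6 ≥ 274.7   (octane-barrels)
  3.57x1 + 5.4x2 + 5.28x3 + 4.95x4 + 5.53x5 + 5.54x6 ≥ 9.63   (energy)
  x6 ≤ 4.9
  x1, x2, x3, x4, x5, x6 ≥ 0.
The optimal basis is {ethanol, light naphtha}; heavy naphtha, straight-run naphtha, toluene, reformate drop out. The octane-barrels and energy requirements are met with equality.
That vertex is x1 = 2.118, x4 = 0.4179.
Objective = 117.69·2.118 + 81.42·0.4179 = 283.2928.

$283.29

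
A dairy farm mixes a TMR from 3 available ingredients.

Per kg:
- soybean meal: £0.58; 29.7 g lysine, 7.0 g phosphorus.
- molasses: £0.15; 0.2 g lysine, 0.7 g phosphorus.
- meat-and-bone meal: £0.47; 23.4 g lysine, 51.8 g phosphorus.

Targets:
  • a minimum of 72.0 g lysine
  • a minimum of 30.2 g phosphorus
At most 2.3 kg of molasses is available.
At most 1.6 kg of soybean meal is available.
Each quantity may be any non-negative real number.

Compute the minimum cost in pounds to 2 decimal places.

Let x1 = kg of soybean meal, x2 = kg of molasses, x3 = kg of meat-and-bone meal.
min 0.58x1 + 0.15x2 + 0.47x3 s.t.:
  29.7x1 + 0.2x2 + 23.4x3 ≥ 72   (lysine)
  7x1 + 0.7x2 + 51.8x3 ≥ 30.2   (phosphorus)
  x2 ≤ 2.3
  x1 ≤ 1.6
  x1, x2, x3 ≥ 0.
At the optimum only soybean meal, meat-and-bone meal are positive (molasses = 0). Binding constraints: lysine and the soybean meal cap.
So soybean meal = 1.6 kg, meat-and-bone meal = 1.046 kg.
Cost = 0.58·1.6 + 0.47·1.046 = 1.4196.

£1.42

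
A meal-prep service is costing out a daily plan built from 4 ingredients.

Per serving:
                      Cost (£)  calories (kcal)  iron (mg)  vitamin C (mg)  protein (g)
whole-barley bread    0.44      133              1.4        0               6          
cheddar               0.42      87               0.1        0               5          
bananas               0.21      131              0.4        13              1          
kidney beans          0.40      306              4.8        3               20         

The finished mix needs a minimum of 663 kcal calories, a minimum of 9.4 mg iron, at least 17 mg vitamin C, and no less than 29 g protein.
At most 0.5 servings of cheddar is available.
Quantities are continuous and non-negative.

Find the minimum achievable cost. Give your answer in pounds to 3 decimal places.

£0.937

This is a linear program. Let x1 = servings of whole-barley bread, x2 = servings of cheddar, x3 = servings of bananas, x4 = servings of kidney beans.
min 0.44x1 + 0.42x2 + 0.21x3 + 0.4x4 subject to:
  133x1 + 87x2 + 131x3 + 306x4 ≥ 663   (calories)
  1.4x1 + 0.1x2 + 0.4x3 + 4.8x4 ≥ 9.4   (iron)
  13x3 + 3x4 ≥ 17   (vitamin C)
  6x1 + 5x2 + 1x3 + 20x4 ≥ 29   (protein)
  x2 ≤ 0.5
  x1, x2, x3, x4 ≥ 0.
At the optimum only bananas, kidney beans are positive (whole-barley bread, cheddar = 0). The iron and vitamin C requirements are met with equality.
So bananas = 0.87255 servings, kidney beans = 1.8856 servings.
Objective = 0.21·0.87255 + 0.4·1.8856 = 0.93748.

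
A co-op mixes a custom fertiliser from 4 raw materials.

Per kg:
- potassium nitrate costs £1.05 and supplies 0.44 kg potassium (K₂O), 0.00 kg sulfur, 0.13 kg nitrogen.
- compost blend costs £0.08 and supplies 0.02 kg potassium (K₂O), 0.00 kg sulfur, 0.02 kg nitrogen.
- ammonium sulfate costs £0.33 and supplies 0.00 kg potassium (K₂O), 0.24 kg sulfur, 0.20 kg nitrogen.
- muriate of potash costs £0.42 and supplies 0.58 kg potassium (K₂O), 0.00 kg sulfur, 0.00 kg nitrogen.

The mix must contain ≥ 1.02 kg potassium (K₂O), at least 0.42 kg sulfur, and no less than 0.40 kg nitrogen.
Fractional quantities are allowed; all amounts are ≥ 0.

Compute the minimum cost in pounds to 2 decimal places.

Let x1 = kg of potassium nitrate, x2 = kg of compost blend, x3 = kg of ammonium sulfate, x4 = kg of muriate of potash.
Minimize 1.05x1 + 0.08x2 + 0.33x3 + 0.42x4 subject to:
  0.44x1 + 0.02x2 + 0.58x4 ≥ 1.02   (potassium (K₂O))
  0.24x3 ≥ 0.42   (sulfur)
  0.13x1 + 0.02x2 + 0.2x3 ≥ 0.4   (nitrogen)
  x1, x2, x3, x4 ≥ 0.
The minimum-cost mix takes nothing from potassium nitrate, compost blend — only ammonium sulfate, muriate of potash. The potassium (K₂O) and nitrogen requirements are met with equality.
Optimal quantities: ammonium sulfate = 2 kg, muriate of potash = 1.759 kg.
Total cost: 0.33·2 + 0.42·1.759 = 1.3988.

£1.40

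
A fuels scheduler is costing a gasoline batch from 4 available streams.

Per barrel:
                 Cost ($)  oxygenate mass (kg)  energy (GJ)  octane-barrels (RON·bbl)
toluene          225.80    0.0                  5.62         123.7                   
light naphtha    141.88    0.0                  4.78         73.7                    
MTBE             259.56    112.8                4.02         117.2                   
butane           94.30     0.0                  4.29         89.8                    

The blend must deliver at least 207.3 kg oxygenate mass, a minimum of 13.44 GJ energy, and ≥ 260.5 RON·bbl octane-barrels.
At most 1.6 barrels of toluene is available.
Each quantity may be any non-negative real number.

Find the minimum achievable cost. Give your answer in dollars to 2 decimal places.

Let x1 = barrels of toluene, x2 = barrels of light naphtha, x3 = barrels of MTBE, x4 = barrels of butane.
Minimise 225.8x1 + 141.88x2 + 259.56x3 + 94.3x4 s.t.:
  112.8x3 ≥ 207.3   (oxygenate mass)
  5.62x1 + 4.78x2 + 4.02x3 + 4.29x4 ≥ 13.44   (energy)
  123.7x1 + 73.7x2 + 117.2x3 + 89.8x4 ≥ 260.5   (octane-barrels)
  x1 ≤ 1.6
  x1, x2, x3, x4 ≥ 0.
At the optimum only MTBE, butane are positive (toluene, light naphtha = 0). The oxygenate mass and energy requirements are met with equality.
So MTBE = 1.83777 barrels, butane = 1.41076 barrels.
Total cost: 259.56·1.83777 + 94.3·1.41076 = 610.0462.

$610.05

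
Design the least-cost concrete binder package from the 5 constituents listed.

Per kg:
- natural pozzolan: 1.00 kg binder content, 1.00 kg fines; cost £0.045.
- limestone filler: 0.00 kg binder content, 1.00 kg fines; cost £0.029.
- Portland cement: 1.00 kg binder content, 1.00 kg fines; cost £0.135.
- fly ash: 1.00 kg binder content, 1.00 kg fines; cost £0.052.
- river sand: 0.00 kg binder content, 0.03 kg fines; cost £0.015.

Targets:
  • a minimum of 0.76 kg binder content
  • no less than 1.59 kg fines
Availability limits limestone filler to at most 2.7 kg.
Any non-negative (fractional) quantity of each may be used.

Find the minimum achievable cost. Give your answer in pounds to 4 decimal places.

£0.0583

This is a linear program. Let x1 = kg of natural pozzolan, x2 = kg of limestone filler, x3 = kg of Portland cement, x4 = kg of fly ash, x5 = kg of river sand.
Minimise 0.045x1 + 0.029x2 + 0.135x3 + 0.052x4 + 0.015x5 with:
  1x1 + 1x3 + 1x4 ≥ 0.76   (binder content)
  1x1 + 1x2 + 1x3 + 1x4 + 0.03x5 ≥ 1.59   (fines)
  x2 ≤ 2.7
  x1, x2, x3, x4, x5 ≥ 0.
The minimum-cost mix takes nothing from Portland cement, fly ash, river sand — only natural pozzolan, limestone filler. Binding constraints: binder content and fines.
Optimal quantities: natural pozzolan = 0.76 kg, limestone filler = 0.83 kg.
Hence cost = 0.045·0.76 + 0.029·0.83 = £0.058270.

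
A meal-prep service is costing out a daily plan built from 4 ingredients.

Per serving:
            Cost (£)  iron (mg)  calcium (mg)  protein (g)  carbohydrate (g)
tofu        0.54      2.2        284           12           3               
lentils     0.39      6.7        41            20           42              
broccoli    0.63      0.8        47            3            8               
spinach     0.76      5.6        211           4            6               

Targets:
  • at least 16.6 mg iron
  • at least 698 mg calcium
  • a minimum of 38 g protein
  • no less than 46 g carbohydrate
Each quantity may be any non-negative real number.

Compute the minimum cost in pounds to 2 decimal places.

Let x1 = servings of tofu, x2 = servings of lentils, x3 = servings of broccoli, x4 = servings of spinach.
Minimize 0.54x1 + 0.39x2 + 0.63x3 + 0.76x4 with:
  2.2x1 + 6.7x2 + 0.8x3 + 5.6x4 ≥ 16.6   (iron)
  284x1 + 41x2 + 47x3 + 211x4 ≥ 698   (calcium)
  12x1 + 20x2 + 3x3 + 4x4 ≥ 38   (protein)
  3x1 + 42x2 + 8x3 + 6x4 ≥ 46   (carbohydrate)
  x1, x2, x3, x4 ≥ 0.
The cheapest feasible vertex uses only tofu, lentils; broccoli, spinach are not used. Binding constraints: iron and calcium.
That vertex is x1 = 2.205, x2 = 1.754.
Hence cost = 0.54·2.205 + 0.39·1.754 = £1.8748.

£1.87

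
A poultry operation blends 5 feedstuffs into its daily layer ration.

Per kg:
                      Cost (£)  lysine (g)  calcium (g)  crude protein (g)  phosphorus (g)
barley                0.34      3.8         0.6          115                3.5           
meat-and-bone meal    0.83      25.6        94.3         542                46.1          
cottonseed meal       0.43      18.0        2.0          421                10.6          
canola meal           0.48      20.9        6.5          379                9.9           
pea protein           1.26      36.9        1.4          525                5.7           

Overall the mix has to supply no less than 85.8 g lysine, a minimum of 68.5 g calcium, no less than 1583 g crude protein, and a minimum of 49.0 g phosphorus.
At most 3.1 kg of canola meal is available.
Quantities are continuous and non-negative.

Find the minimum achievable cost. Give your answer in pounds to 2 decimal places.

£2.10

Let x1 = kg of barley, x2 = kg of meat-and-bone meal, x3 = kg of cottonseed meal, x4 = kg of canola meal, x5 = kg of pea protein.
Minimize 0.34x1 + 0.83x2 + 0.43x3 + 0.48x4 + 1.26x5 s.t.:
  3.8x1 + 25.6x2 + 18x3 + 20.9x4 + 36.9x5 ≥ 85.8   (lysine)
  0.6x1 + 94.3x2 + 2x3 + 6.5x4 + 1.4x5 ≥ 68.5   (calcium)
  115x1 + 542x2 + 421x3 + 379x4 + 525x5 ≥ 1583   (crude protein)
  3.5x1 + 46.1x2 + 10.6x3 + 9.9x4 + 5.7x5 ≥ 49   (phosphorus)
  x4 ≤ 3.1
  x1, x2, x3, x4, x5 ≥ 0.
At the optimum only meat-and-bone meal, cottonseed meal, canola meal are positive (barley, pea protein = 0). There the lysine, calcium, the canola meal cap constraints are tight.
That vertex is x2 = 0.5031, x3 = 0.4516, x4 = 3.1.
Objective = 0.83·0.5031 + 0.43·0.4516 + 0.48·3.1 = 2.0998.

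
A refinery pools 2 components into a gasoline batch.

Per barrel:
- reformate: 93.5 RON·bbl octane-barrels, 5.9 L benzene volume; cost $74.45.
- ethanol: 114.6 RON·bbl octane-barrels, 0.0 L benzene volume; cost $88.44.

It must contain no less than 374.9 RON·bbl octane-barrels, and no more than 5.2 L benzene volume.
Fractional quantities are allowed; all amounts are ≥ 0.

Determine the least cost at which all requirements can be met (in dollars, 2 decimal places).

$289.32

Let x1 = barrels of reformate, x2 = barrels of ethanol.
min 74.45x1 + 88.44x2 s.t.:
  93.5x1 + 114.6x2 ≥ 374.9   (octane-barrels)
  5.9x1 ≤ 5.2   (benzene volume)
  x1, x2 ≥ 0.
At the optimum only ethanol is positive (reformate = 0). The octane-barrels requirement is met with equality.
That vertex is x2 = 3.2714.
Total cost: 88.44·3.2714 = 289.3226.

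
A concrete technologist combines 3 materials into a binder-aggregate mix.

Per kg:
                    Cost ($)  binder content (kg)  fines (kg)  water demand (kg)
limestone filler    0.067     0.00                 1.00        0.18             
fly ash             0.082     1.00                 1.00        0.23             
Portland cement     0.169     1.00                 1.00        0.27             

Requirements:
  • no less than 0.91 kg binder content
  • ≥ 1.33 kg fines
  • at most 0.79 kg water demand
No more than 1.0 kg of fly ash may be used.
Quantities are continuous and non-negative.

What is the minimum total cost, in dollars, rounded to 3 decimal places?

$0.103

Let x1 = kg of limestone filler, x2 = kg of fly ash, x3 = kg of Portland cement.
Minimise 0.067x1 + 0.082x2 + 0.169x3 with:
  1x2 + 1x3 ≥ 0.91   (binder content)
  1x1 + 1x2 + 1x3 ≥ 1.33   (fines)
  0.18x1 + 0.23x2 + 0.27x3 ≤ 0.79   (water demand)
  x2 ≤ 1
  x1, x2, x3 ≥ 0.
The cheapest feasible vertex uses only limestone filler, fly ash; Portland cement is not used. Binding constraints: binder content and fines.
Optimal quantities: limestone filler = 0.42 kg, fly ash = 0.91 kg.
Hence cost = 0.067·0.42 + 0.082·0.91 = $0.10276.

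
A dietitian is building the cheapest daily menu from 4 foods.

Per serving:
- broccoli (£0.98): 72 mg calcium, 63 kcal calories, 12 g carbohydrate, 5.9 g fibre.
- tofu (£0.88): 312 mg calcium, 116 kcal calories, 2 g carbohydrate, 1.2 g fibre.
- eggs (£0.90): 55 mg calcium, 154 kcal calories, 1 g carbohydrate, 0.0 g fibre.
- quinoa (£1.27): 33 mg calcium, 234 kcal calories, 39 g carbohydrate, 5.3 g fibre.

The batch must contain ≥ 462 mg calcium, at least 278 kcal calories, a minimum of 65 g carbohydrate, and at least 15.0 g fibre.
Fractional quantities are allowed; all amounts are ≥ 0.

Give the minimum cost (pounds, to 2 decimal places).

Set it up as a linear program. Let x1 = servings of broccoli, x2 = servings of tofu, x3 = servings of eggs, x4 = servings of quinoa.
Minimise 0.98x1 + 0.88x2 + 0.9x3 + 1.27x4 with:
  72x1 + 312x2 + 55x3 + 33x4 ≥ 462   (calcium)
  63x1 + 116x2 + 154x3 + 234x4 ≥ 278   (calories)
  12x1 + 2x2 + 1x3 + 39x4 ≥ 65   (carbohydrate)
  5.9x1 + 1.2x2 + 5.3x4 ≥ 15   (fibre)
  x1, x2, x3, x4 ≥ 0.
The optimal basis is {broccoli, tofu, quinoa}; eggs drops out. Binding constraints: calcium, carbohydrate, fibre.
Optimal quantities: broccoli = 1.212 servings, tofu = 1.07 servings, quinoa = 1.239 servings.
Cost = 0.98·1.212 + 0.88·1.07 + 1.27·1.239 = 3.7029.

£3.70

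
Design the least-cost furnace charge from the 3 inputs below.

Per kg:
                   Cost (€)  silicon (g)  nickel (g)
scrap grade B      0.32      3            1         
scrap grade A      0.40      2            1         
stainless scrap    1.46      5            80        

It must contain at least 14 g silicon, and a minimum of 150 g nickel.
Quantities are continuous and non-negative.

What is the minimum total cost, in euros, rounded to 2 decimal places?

Let x1 = kg of scrap grade B, x2 = kg of scrap grade A, x3 = kg of stainless scrap.
Minimize 0.32x1 + 0.4x2 + 1.46x3 s.t.:
  3x1 + 2x2 + 5x3 ≥ 14   (silicon)
  1x1 + 1x2 + 80x3 ≥ 150   (nickel)
  x1, x2, x3 ≥ 0.
The minimum-cost mix takes nothing from scrap grade A — only scrap grade B, stainless scrap. Binding constraints: silicon and nickel.
Solving gives x1 = 1.574, x3 = 1.855.
Cost = 0.32·1.574 + 1.46·1.855 = 3.2120.

€3.21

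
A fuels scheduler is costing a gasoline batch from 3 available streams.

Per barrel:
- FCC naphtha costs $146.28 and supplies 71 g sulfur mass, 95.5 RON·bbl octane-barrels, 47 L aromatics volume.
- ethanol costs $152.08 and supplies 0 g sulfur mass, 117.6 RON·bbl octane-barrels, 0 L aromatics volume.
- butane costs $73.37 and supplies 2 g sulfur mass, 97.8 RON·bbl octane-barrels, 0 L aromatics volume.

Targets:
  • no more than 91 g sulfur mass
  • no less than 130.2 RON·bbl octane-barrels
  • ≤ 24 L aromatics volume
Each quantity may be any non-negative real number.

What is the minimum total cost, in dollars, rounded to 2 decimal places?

$97.68

Set it up as a linear program. Let x1 = barrels of FCC naphtha, x2 = barrels of ethanol, x3 = barrels of butane.
Minimize 146.28x1 + 152.08x2 + 73.37x3 s.t.:
  71x1 + 2x3 ≤ 91   (sulfur mass)
  95.5x1 + 117.6x2 + 97.8x3 ≥ 130.2   (octane-barrels)
  47x1 ≤ 24   (aromatics volume)
  x1, x2, x3 ≥ 0.
The cheapest feasible vertex uses only butane; FCC naphtha, ethanol are not used. Binding constraint: octane-barrels.
Solving gives x3 = 1.3313.
Hence cost = 73.37·1.3313 = $97.6775.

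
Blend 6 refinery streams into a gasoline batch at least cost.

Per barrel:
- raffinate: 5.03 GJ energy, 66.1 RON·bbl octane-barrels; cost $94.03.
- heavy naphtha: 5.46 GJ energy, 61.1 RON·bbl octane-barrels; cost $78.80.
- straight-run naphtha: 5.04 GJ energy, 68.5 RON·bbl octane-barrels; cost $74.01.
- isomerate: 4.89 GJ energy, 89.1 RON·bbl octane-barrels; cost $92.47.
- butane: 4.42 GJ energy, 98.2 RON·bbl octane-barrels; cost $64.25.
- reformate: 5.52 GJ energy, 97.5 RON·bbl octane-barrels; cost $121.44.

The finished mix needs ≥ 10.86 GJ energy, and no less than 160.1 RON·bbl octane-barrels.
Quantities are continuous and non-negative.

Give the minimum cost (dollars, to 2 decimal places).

$157.10

Set it up as a linear program. Let x1 = barrels of raffinate, x2 = barrels of heavy naphtha, x3 = barrels of straight-run naphtha, x4 = barrels of isomerate, x5 = barrels of butane, x6 = barrels of reformate.
min 94.03x1 + 78.8x2 + 74.01x3 + 92.47x4 + 64.25x5 + 121.44x6 subject to:
  5.03x1 + 5.46x2 + 5.04x3 + 4.89x4 + 4.42x5 + 5.52x6 ≥ 10.86   (energy)
  66.1x1 + 61.1x2 + 68.5x3 + 89.1x4 + 98.2x5 + 97.5x6 ≥ 160.1   (octane-barrels)
  x1, x2, x3, x4, x5, x6 ≥ 0.
At the optimum only heavy naphtha, butane are positive (raffinate, straight-run naphtha, isomerate, reformate = 0). There the energy and octane-barrels constraints are tight.
That vertex is x2 = 1.3484, x5 = 0.7914.
Hence cost = 78.8·1.3484 + 64.25·0.7914 = $157.1014.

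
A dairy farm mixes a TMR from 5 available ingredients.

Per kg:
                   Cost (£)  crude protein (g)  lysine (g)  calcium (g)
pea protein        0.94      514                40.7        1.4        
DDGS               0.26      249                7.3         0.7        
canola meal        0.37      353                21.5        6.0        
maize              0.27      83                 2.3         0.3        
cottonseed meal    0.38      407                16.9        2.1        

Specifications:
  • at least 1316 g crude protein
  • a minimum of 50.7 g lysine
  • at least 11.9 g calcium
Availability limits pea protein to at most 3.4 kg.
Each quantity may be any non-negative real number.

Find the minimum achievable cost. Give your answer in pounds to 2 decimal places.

Treat it as an LP. Let x1 = kg of pea protein, x2 = kg of DDGS, x3 = kg of canola meal, x4 = kg of maize, x5 = kg of cottonseed meal.
min 0.94x1 + 0.26x2 + 0.37x3 + 0.27x4 + 0.38x5 with:
  514x1 + 249x2 + 353x3 + 83x4 + 407x5 ≥ 1316   (crude protein)
  40.7x1 + 7.3x2 + 21.5x3 + 2.3x4 + 16.9x5 ≥ 50.7   (lysine)
  1.4x1 + 0.7x2 + 6x3 + 0.3x4 + 2.1x5 ≥ 11.9   (calcium)
  x1 ≤ 3.4
  x1, x2, x3, x4, x5 ≥ 0.
The optimal basis is {canola meal, cottonseed meal}; pea protein, DDGS, maize drop out. There the crude protein and calcium constraints are tight.
So canola meal = 1.223 kg, cottonseed meal = 2.173 kg.
Total cost: 0.37·1.223 + 0.38·2.173 = 1.2783.

£1.28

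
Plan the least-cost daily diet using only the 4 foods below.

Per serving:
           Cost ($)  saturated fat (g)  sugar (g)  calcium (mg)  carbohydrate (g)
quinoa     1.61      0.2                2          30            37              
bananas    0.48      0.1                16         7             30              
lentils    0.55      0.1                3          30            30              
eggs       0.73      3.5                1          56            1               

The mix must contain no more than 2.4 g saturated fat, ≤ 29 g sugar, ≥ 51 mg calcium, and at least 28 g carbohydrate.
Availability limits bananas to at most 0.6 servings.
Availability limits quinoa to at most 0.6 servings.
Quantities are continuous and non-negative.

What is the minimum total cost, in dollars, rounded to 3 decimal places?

$0.811

Set it up as a linear program. Let x1 = servings of quinoa, x2 = servings of bananas, x3 = servings of lentils, x4 = servings of eggs.
Minimize 1.61x1 + 0.48x2 + 0.55x3 + 0.73x4 with:
  0.2x1 + 0.1x2 + 0.1x3 + 3.5x4 ≤ 2.4   (saturated fat)
  2x1 + 16x2 + 3x3 + 1x4 ≤ 29   (sugar)
  30x1 + 7x2 + 30x3 + 56x4 ≥ 51   (calcium)
  37x1 + 30x2 + 30x3 + 1x4 ≥ 28   (carbohydrate)
  x2 ≤ 0.6
  x1 ≤ 0.6
  x1, x2, x3, x4 ≥ 0.
The minimum-cost mix takes nothing from quinoa, bananas — only lentils, eggs. The calcium and carbohydrate requirements are met with equality.
That vertex is x3 = 0.9194, x4 = 0.4182.
Total cost: 0.55·0.9194 + 0.73·0.4182 = 0.81096.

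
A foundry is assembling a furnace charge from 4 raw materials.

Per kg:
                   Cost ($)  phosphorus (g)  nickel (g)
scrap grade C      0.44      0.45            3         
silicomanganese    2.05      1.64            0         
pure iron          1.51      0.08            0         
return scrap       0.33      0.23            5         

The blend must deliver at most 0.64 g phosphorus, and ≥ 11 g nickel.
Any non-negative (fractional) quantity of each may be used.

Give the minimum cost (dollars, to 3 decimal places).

This is a linear program. Let x1 = kg of scrap grade C, x2 = kg of silicomanganese, x3 = kg of pure iron, x4 = kg of return scrap.
min 0.44x1 + 2.05x2 + 1.51x3 + 0.33x4 subject to:
  0.45x1 + 1.64x2 + 0.08x3 + 0.23x4 ≤ 0.64   (phosphorus)
  3x1 + 5x4 ≥ 11   (nickel)
  x1, x2, x3, x4 ≥ 0.
At the optimum only return scrap is positive (scrap grade C, silicomanganese, pure iron = 0). The nickel requirement is met with equality.
Optimal quantities: return scrap = 2.2 kg.
Objective = 0.33·2.2 = 0.72600.

$0.726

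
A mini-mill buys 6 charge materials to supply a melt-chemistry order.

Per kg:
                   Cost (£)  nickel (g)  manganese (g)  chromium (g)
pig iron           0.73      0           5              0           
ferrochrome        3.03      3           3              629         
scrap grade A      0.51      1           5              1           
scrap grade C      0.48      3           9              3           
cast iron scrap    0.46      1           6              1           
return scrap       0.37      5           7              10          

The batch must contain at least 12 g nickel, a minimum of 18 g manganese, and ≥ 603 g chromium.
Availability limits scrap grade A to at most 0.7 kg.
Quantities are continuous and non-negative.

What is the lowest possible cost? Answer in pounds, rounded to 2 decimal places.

This is a linear program. Let x1 = kg of pig iron, x2 = kg of ferrochrome, x3 = kg of scrap grade A, x4 = kg of scrap grade C, x5 = kg of cast iron scrap, x6 = kg of return scrap.
min 0.73x1 + 3.03x2 + 0.51x3 + 0.48x4 + 0.46x5 + 0.37x6 subject to:
  3x2 + 1x3 + 3x4 + 1x5 + 5x6 ≥ 12   (nickel)
  5x1 + 3x2 + 5x3 + 9x4 + 6x5 + 7x6 ≥ 18   (manganese)
  629x2 + 1x3 + 3x4 + 1x5 + 10x6 ≥ 603   (chromium)
  x3 ≤ 0.7
  x1, x2, x3, x4, x5, x6 ≥ 0.
The minimum-cost mix takes nothing from pig iron, scrap grade A, scrap grade C, cast iron scrap — only ferrochrome, return scrap. The manganese and chromium requirements are met with equality.
So ferrochrome = 0.9241 kg, return scrap = 2.175 kg.
Cost = 3.03·0.9241 + 0.37·2.175 = 3.6048.

£3.60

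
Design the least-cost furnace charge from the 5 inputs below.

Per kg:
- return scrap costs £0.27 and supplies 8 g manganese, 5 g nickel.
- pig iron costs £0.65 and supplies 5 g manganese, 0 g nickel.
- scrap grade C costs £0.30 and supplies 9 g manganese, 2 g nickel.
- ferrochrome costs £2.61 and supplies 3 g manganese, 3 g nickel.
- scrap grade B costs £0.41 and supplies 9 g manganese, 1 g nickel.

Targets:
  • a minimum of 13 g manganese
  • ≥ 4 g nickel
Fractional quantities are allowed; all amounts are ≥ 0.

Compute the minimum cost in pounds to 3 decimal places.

Set it up as a linear program. Let x1 = kg of return scrap, x2 = kg of pig iron, x3 = kg of scrap grade C, x4 = kg of ferrochrome, x5 = kg of scrap grade B.
min 0.27x1 + 0.65x2 + 0.3x3 + 2.61x4 + 0.41x5 with:
  8x1 + 5x2 + 9x3 + 3x4 + 9x5 ≥ 13   (manganese)
  5x1 + 2x3 + 3x4 + 1x5 ≥ 4   (nickel)
  x1, x2, x3, x4, x5 ≥ 0.
At the optimum only return scrap, scrap grade C are positive (pig iron, ferrochrome, scrap grade B = 0). There the manganese and nickel constraints are tight.
So return scrap = 0.3448 kg, scrap grade C = 1.138 kg.
Cost = 0.27·0.3448 + 0.3·1.138 = 0.434496.

£0.434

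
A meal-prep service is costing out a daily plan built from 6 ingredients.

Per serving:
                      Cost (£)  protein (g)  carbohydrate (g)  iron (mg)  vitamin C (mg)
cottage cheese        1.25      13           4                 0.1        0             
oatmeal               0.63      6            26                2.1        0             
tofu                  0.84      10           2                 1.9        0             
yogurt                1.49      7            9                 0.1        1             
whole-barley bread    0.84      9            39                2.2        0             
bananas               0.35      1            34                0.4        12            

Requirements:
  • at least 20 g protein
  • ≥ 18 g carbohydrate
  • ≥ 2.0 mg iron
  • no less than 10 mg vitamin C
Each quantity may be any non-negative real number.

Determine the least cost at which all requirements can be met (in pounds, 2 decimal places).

£1.90

Treat it as an LP. Let x1 = servings of cottage cheese, x2 = servings of oatmeal, x3 = servings of tofu, x4 = servings of yogurt, x5 = servings of whole-barley bread, x6 = servings of bananas.
min 1.25x1 + 0.63x2 + 0.84x3 + 1.49x4 + 0.84x5 + 0.35x6 s.t.:
  13x1 + 6x2 + 10x3 + 7x4 + 9x5 + 1x6 ≥ 20   (protein)
  4x1 + 26x2 + 2x3 + 9x4 + 39x5 + 34x6 ≥ 18   (carbohydrate)
  0.1x1 + 2.1x2 + 1.9x3 + 0.1x4 + 2.2x5 + 0.4x6 ≥ 2   (iron)
  1x4 + 12x6 ≥ 10   (vitamin C)
  x1, x2, x3, x4, x5, x6 ≥ 0.
The minimum-cost mix takes nothing from cottage cheese, oatmeal, yogurt, whole-barley bread — only tofu, bananas. There the protein and vitamin C constraints are tight.
So tofu = 1.917 servings, bananas = 0.8333 servings.
Hence cost = 0.84·1.917 + 0.35·0.8333 = £1.9019.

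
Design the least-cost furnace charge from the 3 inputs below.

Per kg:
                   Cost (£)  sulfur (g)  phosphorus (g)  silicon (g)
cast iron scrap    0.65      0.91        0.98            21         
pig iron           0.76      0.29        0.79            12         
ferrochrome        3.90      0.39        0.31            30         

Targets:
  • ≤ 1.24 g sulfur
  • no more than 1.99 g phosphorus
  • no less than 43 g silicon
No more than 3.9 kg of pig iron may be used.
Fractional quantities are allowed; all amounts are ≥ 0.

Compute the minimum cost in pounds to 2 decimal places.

Set it up as a linear program. Let x1 = kg of cast iron scrap, x2 = kg of pig iron, x3 = kg of ferrochrome.
Minimise 0.65x1 + 0.76x2 + 3.9x3 with:
  0.91x1 + 0.29x2 + 0.39x3 ≤ 1.24   (sulfur)
  0.98x1 + 0.79x2 + 0.31x3 ≤ 1.99   (phosphorus)
  21x1 + 12x2 + 30x3 ≥ 43   (silicon)
  x2 ≤ 3.9
  x1, x2, x3 ≥ 0.
The optimal mix uses every input. There the sulfur, phosphorus, silicon constraints are tight.
Optimal quantities: cast iron scrap = 0.7653 kg, pig iron = 1.444 kg, ferrochrome = 0.32 kg.
Total cost: 0.65·0.7653 + 0.76·1.444 + 3.9·0.32 = 2.8429.

£2.84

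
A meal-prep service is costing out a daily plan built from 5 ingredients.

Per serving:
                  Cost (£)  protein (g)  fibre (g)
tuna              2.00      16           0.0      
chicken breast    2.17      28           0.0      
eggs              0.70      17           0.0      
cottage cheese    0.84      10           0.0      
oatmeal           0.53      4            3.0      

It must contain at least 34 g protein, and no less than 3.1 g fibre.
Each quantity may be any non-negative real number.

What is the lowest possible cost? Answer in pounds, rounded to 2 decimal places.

£1.78

This is a linear program. Let x1 = servings of tuna, x2 = servings of chicken breast, x3 = servings of eggs, x4 = servings of cottage cheese, x5 = servings of oatmeal.
Minimize 2x1 + 2.17x2 + 0.7x3 + 0.84x4 + 0.53x5 subject to:
  16x1 + 28x2 + 17x3 + 10x4 + 4x5 ≥ 34   (protein)
  3x5 ≥ 3.1   (fibre)
  x1, x2, x3, x4, x5 ≥ 0.
The minimum-cost mix takes nothing from tuna, chicken breast, cottage cheese — only eggs, oatmeal. There the protein and fibre constraints are tight.
Solving gives x3 = 1.757, x5 = 1.033.
Total cost: 0.7·1.757 + 0.53·1.033 = 1.7774.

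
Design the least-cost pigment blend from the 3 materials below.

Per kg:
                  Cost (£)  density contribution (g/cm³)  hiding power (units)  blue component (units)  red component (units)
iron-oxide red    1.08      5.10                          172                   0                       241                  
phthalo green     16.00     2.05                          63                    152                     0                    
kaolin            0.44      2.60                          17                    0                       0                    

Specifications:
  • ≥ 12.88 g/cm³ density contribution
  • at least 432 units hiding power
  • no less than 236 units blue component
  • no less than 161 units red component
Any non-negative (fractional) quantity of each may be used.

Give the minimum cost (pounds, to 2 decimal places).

£26.94

This is a linear program. Let x1 = kg of iron-oxide red, x2 = kg of phthalo green, x3 = kg of kaolin.
Minimise 1.08x1 + 16x2 + 0.44x3 subject to:
  5.1x1 + 2.05x2 + 2.6x3 ≥ 12.88   (density contribution)
  172x1 + 63x2 + 17x3 ≥ 432   (hiding power)
  152x2 ≥ 236   (blue component)
  241x1 ≥ 161   (red component)
  x1, x2, x3 ≥ 0.
At the optimum only iron-oxide red, phthalo green are positive (kaolin = 0). There the hiding power and blue component constraints are tight.
Optimal quantities: iron-oxide red = 1.9429 kg, phthalo green = 1.5526 kg.
Total cost: 1.08·1.9429 + 16·1.5526 = 26.9399.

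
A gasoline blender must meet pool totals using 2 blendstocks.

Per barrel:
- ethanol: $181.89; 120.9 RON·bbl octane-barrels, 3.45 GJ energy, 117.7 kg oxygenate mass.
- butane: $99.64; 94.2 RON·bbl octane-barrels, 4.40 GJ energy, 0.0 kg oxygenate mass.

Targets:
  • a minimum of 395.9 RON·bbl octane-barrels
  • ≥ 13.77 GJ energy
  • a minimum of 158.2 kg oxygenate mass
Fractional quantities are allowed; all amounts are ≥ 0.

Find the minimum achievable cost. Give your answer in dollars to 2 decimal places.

Let x1 = barrels of ethanol, x2 = barrels of butane.
min 181.89x1 + 99.64x2 subject to:
  120.9x1 + 94.2x2 ≥ 395.9   (octane-barrels)
  3.45x1 + 4.4x2 ≥ 13.77   (energy)
  117.7x1 ≥ 158.2   (oxygenate mass)
  x1, x2 ≥ 0.
Both inputs are positive at the optimum. The octane-barrels and oxygenate mass requirements are met with equality.
So ethanol = 1.3441 barrels, butane = 2.4777 barrels.
Hence cost = 181.89·1.3441 + 99.64·2.4777 = $491.3564.

$491.36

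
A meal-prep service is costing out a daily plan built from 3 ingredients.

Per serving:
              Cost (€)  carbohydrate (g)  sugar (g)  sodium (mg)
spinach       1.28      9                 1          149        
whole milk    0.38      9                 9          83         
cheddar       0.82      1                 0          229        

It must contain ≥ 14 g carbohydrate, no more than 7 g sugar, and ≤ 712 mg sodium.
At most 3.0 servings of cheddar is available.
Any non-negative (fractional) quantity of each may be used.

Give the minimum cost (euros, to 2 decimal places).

Set it up as a linear program. Let x1 = servings of spinach, x2 = servings of whole milk, x3 = servings of cheddar.
min 1.28x1 + 0.38x2 + 0.82x3 s.t.:
  9x1 + 9x2 + 1x3 ≥ 14   (carbohydrate)
  1x1 + 9x2 ≤ 7   (sugar)
  149x1 + 83x2 + 229x3 ≤ 712   (sodium)
  x3 ≤ 3
  x1, x2, x3 ≥ 0.
The minimum-cost mix takes nothing from cheddar — only spinach, whole milk. Binding constraints: carbohydrate and sugar.
So spinach = 0.875 servings, whole milk = 0.6806 servings.
Objective = 1.28·0.875 + 0.38·0.6806 = 1.3786.

€1.38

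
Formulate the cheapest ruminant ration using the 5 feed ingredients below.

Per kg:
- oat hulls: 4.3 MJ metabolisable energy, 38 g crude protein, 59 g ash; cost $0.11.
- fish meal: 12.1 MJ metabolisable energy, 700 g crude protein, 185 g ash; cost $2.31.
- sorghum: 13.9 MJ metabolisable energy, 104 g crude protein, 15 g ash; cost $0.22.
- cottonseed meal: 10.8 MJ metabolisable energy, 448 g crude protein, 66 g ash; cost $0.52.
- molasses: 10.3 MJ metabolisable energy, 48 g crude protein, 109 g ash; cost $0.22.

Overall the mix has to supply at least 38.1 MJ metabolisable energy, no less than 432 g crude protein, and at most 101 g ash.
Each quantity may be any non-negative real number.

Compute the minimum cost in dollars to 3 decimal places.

This is a linear program. Let x1 = kg of oat hulls, x2 = kg of fish meal, x3 = kg of sorghum, x4 = kg of cottonseed meal, x5 = kg of molasses.
min 0.11x1 + 2.31x2 + 0.22x3 + 0.52x4 + 0.22x5 s.t.:
  4.3x1 + 12.1x2 + 13.9x3 + 10.8x4 + 10.3x5 ≥ 38.1   (metabolisable energy)
  38x1 + 700x2 + 104x3 + 448x4 + 48x5 ≥ 432   (crude protein)
  59x1 + 185x2 + 15x3 + 66x4 + 109x5 ≤ 101   (ash)
  x1, x2, x3, x4, x5 ≥ 0.
At the optimum only sorghum, cottonseed meal are positive (oat hulls, fish meal, molasses = 0). There the metabolisable energy and crude protein constraints are tight.
Optimal quantities: sorghum = 2.43 kg, cottonseed meal = 0.4002 kg.
Cost = 0.22·2.43 + 0.52·0.4002 = 0.74270.

$0.743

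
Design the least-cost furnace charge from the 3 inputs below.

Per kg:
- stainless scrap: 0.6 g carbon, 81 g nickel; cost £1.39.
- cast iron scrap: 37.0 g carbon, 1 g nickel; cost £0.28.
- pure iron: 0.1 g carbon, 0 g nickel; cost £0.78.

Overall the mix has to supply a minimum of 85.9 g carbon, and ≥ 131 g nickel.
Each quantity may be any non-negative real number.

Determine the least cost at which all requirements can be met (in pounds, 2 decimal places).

Let x1 = kg of stainless scrap, x2 = kg of cast iron scrap, x3 = kg of pure iron.
Minimise 1.39x1 + 0.28x2 + 0.78x3 with:
  0.6x1 + 37x2 + 0.1x3 ≥ 85.9   (carbon)
  81x1 + 1x2 ≥ 131   (nickel)
  x1, x2, x3 ≥ 0.
The minimum-cost mix takes nothing from pure iron — only stainless scrap, cast iron scrap. The carbon and nickel requirements are met with equality.
That vertex is x1 = 1.589, x2 = 2.296.
Cost = 1.39·1.589 + 0.28·2.296 = 2.8516.

£2.85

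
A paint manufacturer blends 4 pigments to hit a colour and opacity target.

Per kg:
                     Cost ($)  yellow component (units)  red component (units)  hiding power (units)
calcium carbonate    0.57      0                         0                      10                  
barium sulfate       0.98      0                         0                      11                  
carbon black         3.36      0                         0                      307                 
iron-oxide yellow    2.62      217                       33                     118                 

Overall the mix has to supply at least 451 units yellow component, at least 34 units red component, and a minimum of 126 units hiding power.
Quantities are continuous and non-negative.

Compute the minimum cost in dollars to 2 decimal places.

$5.45

Let x1 = kg of calcium carbonate, x2 = kg of barium sulfate, x3 = kg of carbon black, x4 = kg of iron-oxide yellow.
Minimize 0.57x1 + 0.98x2 + 3.36x3 + 2.62x4 with:
  217x4 ≥ 451   (yellow component)
  33x4 ≥ 34   (red component)
  10x1 + 11x2 + 307x3 + 118x4 ≥ 126   (hiding power)
  x1, x2, x3, x4 ≥ 0.
At the optimum only iron-oxide yellow is positive (calcium carbonate, barium sulfate, carbon black = 0). Binding constraint: yellow component.
Optimal quantities: iron-oxide yellow = 2.0783 kg.
Objective = 2.62·2.0783 = 5.4451.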